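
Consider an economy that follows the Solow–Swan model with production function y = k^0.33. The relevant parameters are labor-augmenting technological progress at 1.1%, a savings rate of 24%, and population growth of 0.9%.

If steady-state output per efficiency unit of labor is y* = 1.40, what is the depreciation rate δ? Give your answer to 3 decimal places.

δ ≈ 0.101

Steady state requires s·f(k) = (n + g + δ)·k, i.e. s·k^α = (n + g + δ)·k.
Since y* = [s/(n + g + δ)]^(α/(1−α)), we have s/(n + g + δ) = (y*)^((1−α)/α) = 1.40^2.0303 = 1.9801.
Therefore n + g + δ = s / 1.9801 = 0.24 / 1.9801 = 0.1212, so δ = 0.1212 − 0.020 = 0.1012.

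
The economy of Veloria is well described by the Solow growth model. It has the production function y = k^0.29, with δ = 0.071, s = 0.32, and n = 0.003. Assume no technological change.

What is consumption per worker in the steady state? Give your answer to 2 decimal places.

c* ≈ 1.24

At the steady state, Δk = 0, so s·k^α = (n + δ)·k.
Dividing both sides by k: k^(1−α) = s / (n + δ).
k^0.71 = 0.32 / (0.003 + 0.071) = 0.32 / 0.074 = 4.3243
k* = 4.3243^(1/0.71) ≈ 7.8642
y* = (k*)^α = 7.8642^0.29 ≈ 1.8186
c* = (1 − s)·y* = (1 − 0.32) × 1.8186 ≈ 1.2366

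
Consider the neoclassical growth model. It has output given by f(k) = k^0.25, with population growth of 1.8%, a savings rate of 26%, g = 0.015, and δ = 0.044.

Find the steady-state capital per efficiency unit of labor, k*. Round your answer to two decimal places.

At the steady state, Δk = 0, so s·k^α = (n + g + δ)·k.
Rearranging, k^(1−α) = s / (n + g + δ).
k^0.75 = 0.26 / (0.018 + 0.015 + 0.044) = 0.26 / 0.077 = 3.3766
k* = 3.3766^(1/0.75) ≈ 5.0657

k* = 5.07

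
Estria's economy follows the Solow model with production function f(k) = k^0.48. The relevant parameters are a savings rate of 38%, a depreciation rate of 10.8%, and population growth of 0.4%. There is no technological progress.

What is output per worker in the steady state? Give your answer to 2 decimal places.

Steady state requires s·f(k) = (n + δ)·k, i.e. s·k^α = (n + δ)·k.
Rearranging, k^(1−α) = s / (n + δ).
k^0.52 = 0.38 / (0.004 + 0.108) = 0.38 / 0.112 = 3.3929
k* = 3.3929^(1/0.52) ≈ 10.4792
y* = (k*)^α = 10.4792^0.48 ≈ 3.0886

y* ≈ 3.09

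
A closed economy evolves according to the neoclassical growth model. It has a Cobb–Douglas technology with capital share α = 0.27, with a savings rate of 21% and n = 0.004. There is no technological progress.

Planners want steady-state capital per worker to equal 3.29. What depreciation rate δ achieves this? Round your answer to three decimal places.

δ ≈ 0.084

In steady state, investment equals break-even investment: s·k^α = (n + δ)·k.
So s / (n + δ) = (k*)^(1−α) = 3.29^0.73 = 2.3854.
Therefore n + δ = s / 2.3854 = 0.21 / 2.3854 = 0.0880, so δ = 0.0880 − 0.004 = 0.0840.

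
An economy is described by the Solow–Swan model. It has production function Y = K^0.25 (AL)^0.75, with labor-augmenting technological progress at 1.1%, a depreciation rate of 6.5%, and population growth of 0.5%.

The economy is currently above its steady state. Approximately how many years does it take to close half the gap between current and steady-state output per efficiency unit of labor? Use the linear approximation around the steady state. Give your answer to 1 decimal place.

about 11.4 years

Near the steady state the convergence rate is λ = (1 − α)(n + g + δ).
λ = (1 − 0.25) × 0.081 = 0.75 × 0.081 = 0.06075
Half-life = ln 2 / λ = 0.6931 / 0.06075 ≈ 11.41 years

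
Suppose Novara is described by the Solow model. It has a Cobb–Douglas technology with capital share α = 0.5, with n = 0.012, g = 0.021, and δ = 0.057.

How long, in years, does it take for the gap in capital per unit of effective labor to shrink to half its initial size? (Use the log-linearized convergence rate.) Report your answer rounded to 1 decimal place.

Near the steady state the convergence rate is λ = (1 − α)(n + g + δ).
λ = (1 − 0.5) × 0.090 = 0.5 × 0.090 = 0.0450
Half-life = ln 2 / λ = 0.6931 / 0.0450 ≈ 15.40 years

about 15.4 years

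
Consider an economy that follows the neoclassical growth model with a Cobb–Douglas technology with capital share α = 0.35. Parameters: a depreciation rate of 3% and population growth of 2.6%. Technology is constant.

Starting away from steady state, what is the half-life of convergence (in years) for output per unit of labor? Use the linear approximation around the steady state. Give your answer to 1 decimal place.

Near the steady state the convergence rate is λ = (1 − α)(n + δ).
λ = (1 − 0.35) × 0.056 = 0.65 × 0.056 = 0.0364
Half-life = ln 2 / λ = 0.6931 / 0.0364 ≈ 19.04 years

half-life ≈ 19.0 years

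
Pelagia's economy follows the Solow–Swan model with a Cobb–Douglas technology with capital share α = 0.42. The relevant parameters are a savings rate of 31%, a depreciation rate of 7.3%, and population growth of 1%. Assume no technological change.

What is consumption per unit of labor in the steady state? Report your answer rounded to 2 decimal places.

c* ≈ 1.79

Steady state requires s·f(k) = (n + δ)·k, i.e. s·k^α = (n + δ)·k.
Dividing both sides by k: k^(1−α) = s / (n + δ).
k^0.58 = 0.31 / (0.010 + 0.073) = 0.31 / 0.083 = 3.7349
k* = 3.7349^(1/0.58) ≈ 9.6981
y* = (k*)^α = 9.6981^0.42 ≈ 2.5966
c* = (1 − s)·y* = (1 − 0.31) × 2.5966 ≈ 1.7917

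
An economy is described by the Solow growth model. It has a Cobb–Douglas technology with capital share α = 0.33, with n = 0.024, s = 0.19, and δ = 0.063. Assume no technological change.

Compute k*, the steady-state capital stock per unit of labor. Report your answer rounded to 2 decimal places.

Steady state requires s·f(k) = (n + δ)·k, i.e. s·k^α = (n + δ)·k.
Dividing both sides by k: k^(1−α) = s / (n + δ).
k^0.67 = 0.19 / (0.024 + 0.063) = 0.19 / 0.087 = 2.1839
k* = 2.1839^(1/0.67) ≈ 3.2086

k* ≈ 3.21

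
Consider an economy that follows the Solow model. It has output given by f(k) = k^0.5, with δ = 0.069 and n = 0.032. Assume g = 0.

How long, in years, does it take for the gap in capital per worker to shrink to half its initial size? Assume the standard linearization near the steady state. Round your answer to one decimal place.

Near the steady state the convergence rate is λ = (1 − α)(n + δ).
λ = (1 − 0.5) × 0.101 = 0.5 × 0.101 = 0.0505
Half-life = ln 2 / λ = 0.6931 / 0.0505 ≈ 13.72 years

half-life ≈ 13.7 years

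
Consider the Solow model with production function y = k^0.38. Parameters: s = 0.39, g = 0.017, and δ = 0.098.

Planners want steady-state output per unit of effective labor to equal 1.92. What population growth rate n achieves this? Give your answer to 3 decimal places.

n ≈ 0.020

At the steady state, Δk = 0, so s·k^α = (n + g + δ)·k.
Since y* = [s/(n + g + δ)]^(α/(1−α)), we have s/(n + g + δ) = (y*)^((1−α)/α) = 1.92^1.6316 = 2.8989.
Therefore n + g + δ = s / 2.8989 = 0.39 / 2.8989 = 0.1345, so n = 0.1345 − 0.115 = 0.0195.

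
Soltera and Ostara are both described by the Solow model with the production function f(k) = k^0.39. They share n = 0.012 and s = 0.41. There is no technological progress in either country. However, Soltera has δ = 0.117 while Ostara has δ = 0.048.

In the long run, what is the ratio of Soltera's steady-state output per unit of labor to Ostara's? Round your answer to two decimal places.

y*_S / y*_O ≈ 0.61

Steady-state y* = [s/(n + δ)]^(α/(1−α)), so the ratio is [ (s_S/(n + δ)_S) / (s_O/(n + δ)_O) ]^0.6393.
s_S/(n + δ)_S = 0.41/0.129 = 3.1783; s_O/(n + δ)_O = 0.41/0.060 = 6.8333.
Ratio = (3.1783/6.8333)^0.6393 = 0.4651^0.6393 ≈ 0.6130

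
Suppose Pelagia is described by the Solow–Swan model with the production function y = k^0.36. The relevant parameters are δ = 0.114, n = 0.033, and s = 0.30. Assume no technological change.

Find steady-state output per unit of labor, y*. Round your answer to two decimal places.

y* = 1.49

In steady state, investment equals break-even investment: s·k^α = (n + δ)·k.
Dividing both sides by k: k^(1−α) = s / (n + δ).
k^0.64 = 0.30 / (0.033 + 0.114) = 0.30 / 0.147 = 2.0408
k* = 2.0408^(1/0.64) ≈ 3.0483
y* = (k*)^α = 3.0483^0.36 ≈ 1.4937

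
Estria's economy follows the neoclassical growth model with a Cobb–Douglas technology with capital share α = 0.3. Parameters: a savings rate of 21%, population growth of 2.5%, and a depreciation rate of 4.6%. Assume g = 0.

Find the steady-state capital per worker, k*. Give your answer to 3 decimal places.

k* = 4.708

At the steady state, Δk = 0, so s·k^α = (n + δ)·k.
Rearranging, k^(1−α) = s / (n + δ).
k^0.7 = 0.21 / (0.025 + 0.046) = 0.21 / 0.071 = 2.9577
k* = 2.9577^(1/0.7) ≈ 4.7075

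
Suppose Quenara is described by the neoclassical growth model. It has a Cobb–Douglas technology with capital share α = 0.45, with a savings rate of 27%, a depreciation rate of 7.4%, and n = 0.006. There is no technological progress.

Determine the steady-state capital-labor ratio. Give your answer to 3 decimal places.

k* = 9.131

At the steady state, Δk = 0, so s·k^α = (n + δ)·k.
Rearranging, k^(1−α) = s / (n + δ).
k^0.55 = 0.27 / (0.006 + 0.074) = 0.27 / 0.080 = 3.3750
k* = 3.3750^(1/0.55) ≈ 9.1306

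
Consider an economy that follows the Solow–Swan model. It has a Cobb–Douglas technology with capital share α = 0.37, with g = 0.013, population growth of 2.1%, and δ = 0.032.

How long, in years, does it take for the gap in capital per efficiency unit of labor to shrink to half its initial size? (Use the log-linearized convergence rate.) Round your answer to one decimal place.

half-life ≈ 16.7 years

Near the steady state the convergence rate is λ = (1 − α)(n + g + δ).
λ = (1 − 0.37) × 0.066 = 0.63 × 0.066 = 0.04158
Half-life = ln 2 / λ = 0.6931 / 0.04158 ≈ 16.67 years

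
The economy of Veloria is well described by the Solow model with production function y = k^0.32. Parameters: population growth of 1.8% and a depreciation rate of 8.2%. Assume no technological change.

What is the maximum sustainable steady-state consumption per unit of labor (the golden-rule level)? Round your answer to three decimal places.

At the golden rule, f'(k) = n + δ, so α·k^(α−1) = n + δ and k_gold = (α/(n + δ))^(1/(1−α)).
k_gold = (0.32/0.100)^(1/0.68) = 3.2000^1.4706 ≈ 5.5319
c_gold = f(k_gold) − (n + δ)·k_gold = 1.7287 − 0.100×5.5319 ≈ 1.1755

c_gold ≈ 1.176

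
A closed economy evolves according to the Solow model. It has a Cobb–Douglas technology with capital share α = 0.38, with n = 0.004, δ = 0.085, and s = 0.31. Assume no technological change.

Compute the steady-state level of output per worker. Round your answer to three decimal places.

y* ≈ 2.149

Steady state requires s·f(k) = (n + δ)·k, i.e. s·k^α = (n + δ)·k.
Rearranging, k^(1−α) = s / (n + δ).
k^0.62 = 0.31 / (0.004 + 0.085) = 0.31 / 0.089 = 3.4831
k* = 3.4831^(1/0.62) ≈ 7.4841
y* = (k*)^α = 7.4841^0.38 ≈ 2.1487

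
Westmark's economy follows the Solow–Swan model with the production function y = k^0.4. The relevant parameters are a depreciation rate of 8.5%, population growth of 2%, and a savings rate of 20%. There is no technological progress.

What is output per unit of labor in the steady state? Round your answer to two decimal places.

At the steady state, Δk = 0, so s·k^α = (n + δ)·k.
Rearranging, k^(1−α) = s / (n + δ).
k^0.6 = 0.20 / (0.020 + 0.085) = 0.20 / 0.105 = 1.9048
k* = 1.9048^(1/0.6) ≈ 2.9270
y* = (k*)^α = 2.9270^0.4 ≈ 1.5366

y* = 1.54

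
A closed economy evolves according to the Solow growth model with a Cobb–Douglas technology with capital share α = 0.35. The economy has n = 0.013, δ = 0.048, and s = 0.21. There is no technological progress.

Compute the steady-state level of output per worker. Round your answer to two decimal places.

Steady state requires s·f(k) = (n + δ)·k, i.e. s·k^α = (n + δ)·k.
Dividing both sides by k: k^(1−α) = s / (n + δ).
k^0.65 = 0.21 / (0.013 + 0.048) = 0.21 / 0.061 = 3.4426
k* = 3.4426^(1/0.65) ≈ 6.6985
y* = (k*)^α = 6.6985^0.35 ≈ 1.9458

y* = 1.95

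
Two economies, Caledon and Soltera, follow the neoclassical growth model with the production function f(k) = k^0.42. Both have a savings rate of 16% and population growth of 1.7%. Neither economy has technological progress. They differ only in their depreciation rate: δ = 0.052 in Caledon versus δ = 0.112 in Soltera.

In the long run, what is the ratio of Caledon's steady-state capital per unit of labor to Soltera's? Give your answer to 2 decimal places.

ratio ≈ 2.94

Steady-state k* = [s/(n + δ)]^(1/(1−α)), so the ratio is [ (s_C/(n + δ)_C) / (s_S/(n + δ)_S) ]^1.7241.
s_C/(n + δ)_C = 0.16/0.069 = 2.3188; s_S/(n + δ)_S = 0.16/0.129 = 1.2403.
Ratio = (2.3188/1.2403)^1.7241 = 1.8695^1.7241 ≈ 2.9409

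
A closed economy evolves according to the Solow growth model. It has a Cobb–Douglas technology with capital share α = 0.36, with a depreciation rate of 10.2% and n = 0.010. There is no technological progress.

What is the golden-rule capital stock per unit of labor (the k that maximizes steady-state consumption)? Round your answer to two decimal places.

k_gold ≈ 6.20

The golden rule sets f'(k) = n + δ, i.e. α·k^(α−1) = n + δ.
So k^(1−α) = α / (n + δ) = 0.36 / 0.112 = 3.2143.
k_gold = 3.2143^(1/0.64) ≈ 6.1990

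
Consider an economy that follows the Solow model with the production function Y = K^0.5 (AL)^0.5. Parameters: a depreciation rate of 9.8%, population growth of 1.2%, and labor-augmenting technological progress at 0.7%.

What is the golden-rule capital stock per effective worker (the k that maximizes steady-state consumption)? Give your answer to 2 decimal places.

k_gold ≈ 18.26

The golden rule sets f'(k) = n + g + δ, i.e. α·k^(α−1) = n + g + δ.
So k^(1−α) = α / (n + g + δ) = 0.5 / 0.117 = 4.2735.
k_gold = 4.2735^(1/0.5) ≈ 18.2628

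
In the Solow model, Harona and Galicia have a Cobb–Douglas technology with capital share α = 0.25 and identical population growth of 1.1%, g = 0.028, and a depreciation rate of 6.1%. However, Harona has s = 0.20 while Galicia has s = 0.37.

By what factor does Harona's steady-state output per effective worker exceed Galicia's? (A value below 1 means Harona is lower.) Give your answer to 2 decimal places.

y*_H / y*_G ≈ 0.81

Steady-state y* = [s/(n + g + δ)]^(α/(1−α)), so the ratio is [ (s_H/(n + g + δ)_H) / (s_G/(n + g + δ)_G) ]^0.3333.
s_H/(n + g + δ)_H = 0.20/0.100 = 2.0000; s_G/(n + g + δ)_G = 0.37/0.100 = 3.7000.
Ratio = (2.0000/3.7000)^0.3333 = 0.5405^0.3333 ≈ 0.8146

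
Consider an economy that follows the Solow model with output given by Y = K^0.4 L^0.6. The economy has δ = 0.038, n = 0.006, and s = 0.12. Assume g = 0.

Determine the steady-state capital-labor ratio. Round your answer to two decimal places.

Steady state requires s·f(k) = (n + δ)·k, i.e. s·k^α = (n + δ)·k.
Dividing both sides by k: k^(1−α) = s / (n + δ).
k^0.6 = 0.12 / (0.006 + 0.038) = 0.12 / 0.044 = 2.7273
k* = 2.7273^(1/0.6) ≈ 5.3238

k* = 5.32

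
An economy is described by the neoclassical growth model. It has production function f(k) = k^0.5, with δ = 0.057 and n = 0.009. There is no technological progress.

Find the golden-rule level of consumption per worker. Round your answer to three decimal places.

c_gold ≈ 3.788

At the golden rule, f'(k) = n + δ, so α·k^(α−1) = n + δ and k_gold = (α/(n + δ))^(1/(1−α)).
k_gold = (0.5/0.066)^(1/0.5) = 7.5758^2 ≈ 57.3927
c_gold = f(k_gold) − (n + δ)·k_gold = 7.5758 − 0.066×57.3927 ≈ 3.7879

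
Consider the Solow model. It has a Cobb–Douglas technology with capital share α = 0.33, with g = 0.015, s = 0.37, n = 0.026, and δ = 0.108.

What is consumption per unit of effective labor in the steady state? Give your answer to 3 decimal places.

c* = 0.986

At the steady state, Δk = 0, so s·k^α = (n + g + δ)·k.
Rearranging, k^(1−α) = s / (n + g + δ).
k^0.67 = 0.37 / (0.026 + 0.015 + 0.108) = 0.37 / 0.149 = 2.4832
k* = 2.4832^(1/0.67) ≈ 3.8866
y* = (k*)^α = 3.8866^0.33 ≈ 1.5652
c* = (1 − s)·y* = (1 − 0.37) × 1.5652 ≈ 0.9861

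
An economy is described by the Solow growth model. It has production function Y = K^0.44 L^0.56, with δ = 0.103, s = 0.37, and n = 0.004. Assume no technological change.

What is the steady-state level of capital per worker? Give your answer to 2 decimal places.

k* = 9.17

Steady state requires s·f(k) = (n + δ)·k, i.e. s·k^α = (n + δ)·k.
Dividing both sides by k: k^(1−α) = s / (n + δ).
k^0.56 = 0.37 / (0.004 + 0.103) = 0.37 / 0.107 = 3.4579
k* = 3.4579^(1/0.56) ≈ 9.1657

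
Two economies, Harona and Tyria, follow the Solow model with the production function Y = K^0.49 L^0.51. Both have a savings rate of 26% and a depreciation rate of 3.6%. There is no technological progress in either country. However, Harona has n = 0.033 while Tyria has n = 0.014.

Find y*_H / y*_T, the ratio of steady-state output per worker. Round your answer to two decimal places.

Steady-state y* = [s/(n + δ)]^(α/(1−α)), so the ratio is [ (s_H/(n + δ)_H) / (s_T/(n + δ)_T) ]^0.9608.
s_H/(n + δ)_H = 0.26/0.069 = 3.7681; s_T/(n + δ)_T = 0.26/0.050 = 5.2000.
Ratio = (3.7681/5.2000)^0.9608 = 0.7246^0.9608 ≈ 0.7338

y*_H / y*_T ≈ 0.73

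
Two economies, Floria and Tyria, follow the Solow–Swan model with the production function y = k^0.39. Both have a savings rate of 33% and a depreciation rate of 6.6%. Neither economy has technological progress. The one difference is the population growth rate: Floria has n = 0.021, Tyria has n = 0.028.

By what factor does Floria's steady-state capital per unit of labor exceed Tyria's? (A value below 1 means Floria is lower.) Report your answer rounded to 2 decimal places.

Steady-state k* = [s/(n + δ)]^(1/(1−α)), so the ratio is [ (s_F/(n + δ)_F) / (s_T/(n + δ)_T) ]^1.6393.
s_F/(n + δ)_F = 0.33/0.087 = 3.7931; s_T/(n + δ)_T = 0.33/0.094 = 3.5106.
Ratio = (3.7931/3.5106)^1.6393 = 1.0805^1.6393 ≈ 1.1353

k*_F / k*_T ≈ 1.14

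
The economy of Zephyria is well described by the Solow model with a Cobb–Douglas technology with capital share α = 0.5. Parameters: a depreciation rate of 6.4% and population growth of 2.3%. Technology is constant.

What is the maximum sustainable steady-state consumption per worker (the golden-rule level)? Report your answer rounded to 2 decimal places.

At the golden rule, f'(k) = n + δ, so α·k^(α−1) = n + δ and k_gold = (α/(n + δ))^(1/(1−α)).
k_gold = (0.5/0.087)^(1/0.5) = 5.7471^2 ≈ 33.0292
c_gold = f(k_gold) − (n + δ)·k_gold = 5.7471 − 0.087×33.0292 ≈ 2.8736

c_gold ≈ 2.87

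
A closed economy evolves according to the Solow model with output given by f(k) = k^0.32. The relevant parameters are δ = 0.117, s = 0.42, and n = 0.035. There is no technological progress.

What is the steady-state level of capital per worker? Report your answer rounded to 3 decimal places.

In steady state, investment equals break-even investment: s·k^α = (n + δ)·k.
Dividing both sides by k: k^(1−α) = s / (n + δ).
k^0.68 = 0.42 / (0.035 + 0.117) = 0.42 / 0.152 = 2.7632
k* = 2.7632^(1/0.68) ≈ 4.4580

k* = 4.458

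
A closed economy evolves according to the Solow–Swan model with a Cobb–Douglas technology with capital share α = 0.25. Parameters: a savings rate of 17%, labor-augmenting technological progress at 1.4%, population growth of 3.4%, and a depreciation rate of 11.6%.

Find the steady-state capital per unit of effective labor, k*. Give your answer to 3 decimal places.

k* = 1.049

Steady state requires s·f(k) = (n + g + δ)·k, i.e. s·k^α = (n + g + δ)·k.
Dividing both sides by k: k^(1−α) = s / (n + g + δ).
k^0.75 = 0.17 / (0.034 + 0.014 + 0.116) = 0.17 / 0.164 = 1.0366
k* = 1.0366^(1/0.75) ≈ 1.0491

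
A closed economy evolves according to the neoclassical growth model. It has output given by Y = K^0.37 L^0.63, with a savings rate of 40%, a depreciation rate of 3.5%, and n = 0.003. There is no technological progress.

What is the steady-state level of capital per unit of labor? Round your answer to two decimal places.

k* = 41.94

Steady state requires s·f(k) = (n + δ)·k, i.e. s·k^α = (n + δ)·k.
Rearranging, k^(1−α) = s / (n + δ).
k^0.63 = 0.40 / (0.003 + 0.035) = 0.40 / 0.038 = 10.5263
k* = 10.5263^(1/0.63) ≈ 41.9430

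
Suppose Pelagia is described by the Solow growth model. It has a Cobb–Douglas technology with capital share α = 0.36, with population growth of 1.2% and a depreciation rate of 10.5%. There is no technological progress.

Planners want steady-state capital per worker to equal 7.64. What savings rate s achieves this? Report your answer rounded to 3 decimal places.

s ≈ 0.430

In steady state, investment equals break-even investment: s·k^α = (n + δ)·k.
So s / (n + δ) = (k*)^(1−α) = 7.64^0.64 = 3.6743.
Therefore s = 3.6743 × (n + δ) = 3.6743 × 0.117 = 0.4299.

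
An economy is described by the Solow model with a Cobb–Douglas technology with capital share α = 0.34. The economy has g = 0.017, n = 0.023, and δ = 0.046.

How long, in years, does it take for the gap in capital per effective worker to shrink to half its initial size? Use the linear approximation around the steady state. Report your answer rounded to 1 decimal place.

Near the steady state the convergence rate is λ = (1 − α)(n + g + δ).
λ = (1 − 0.34) × 0.086 = 0.66 × 0.086 = 0.05676
Half-life = ln 2 / λ = 0.6931 / 0.05676 ≈ 12.21 years

half-life ≈ 12.2 years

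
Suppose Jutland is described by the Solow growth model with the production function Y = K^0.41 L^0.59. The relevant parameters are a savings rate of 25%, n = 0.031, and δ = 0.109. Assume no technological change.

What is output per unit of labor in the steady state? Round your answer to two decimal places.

y* = 1.50

In steady state, investment equals break-even investment: s·k^α = (n + δ)·k.
Rearranging, k^(1−α) = s / (n + δ).
k^0.59 = 0.25 / (0.031 + 0.109) = 0.25 / 0.140 = 1.7857
k* = 1.7857^(1/0.59) ≈ 2.6717
y* = (k*)^α = 2.6717^0.41 ≈ 1.4962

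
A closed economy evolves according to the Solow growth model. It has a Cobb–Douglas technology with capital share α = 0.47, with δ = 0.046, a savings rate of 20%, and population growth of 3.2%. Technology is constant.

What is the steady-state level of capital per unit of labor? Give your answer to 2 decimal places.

k* ≈ 5.91

Steady state requires s·f(k) = (n + δ)·k, i.e. s·k^α = (n + δ)·k.
Dividing both sides by k: k^(1−α) = s / (n + δ).
k^0.53 = 0.20 / (0.032 + 0.046) = 0.20 / 0.078 = 2.5641
k* = 2.5641^(1/0.53) ≈ 5.9098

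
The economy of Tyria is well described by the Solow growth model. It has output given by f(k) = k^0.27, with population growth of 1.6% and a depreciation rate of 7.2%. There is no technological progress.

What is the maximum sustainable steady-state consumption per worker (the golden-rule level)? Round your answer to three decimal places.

c_gold ≈ 1.105

At the golden rule, f'(k) = n + δ, so α·k^(α−1) = n + δ and k_gold = (α/(n + δ))^(1/(1−α)).
k_gold = (0.27/0.088)^(1/0.73) = 3.0682^1.3699 ≈ 4.6450
c_gold = f(k_gold) − (n + δ)·k_gold = 1.5139 − 0.088×4.6450 ≈ 1.1051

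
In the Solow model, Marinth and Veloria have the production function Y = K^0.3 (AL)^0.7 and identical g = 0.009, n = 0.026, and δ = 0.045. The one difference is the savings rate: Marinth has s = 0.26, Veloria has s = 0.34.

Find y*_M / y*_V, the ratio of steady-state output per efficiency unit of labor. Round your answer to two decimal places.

Steady-state y* = [s/(n + g + δ)]^(α/(1−α)), so the ratio is [ (s_M/(n + g + δ)_M) / (s_V/(n + g + δ)_V) ]^0.4286.
s_M/(n + g + δ)_M = 0.26/0.080 = 3.2500; s_V/(n + g + δ)_V = 0.34/0.080 = 4.2500.
Ratio = (3.2500/4.2500)^0.4286 = 0.7647^0.4286 ≈ 0.8914

y*_M / y*_V ≈ 0.89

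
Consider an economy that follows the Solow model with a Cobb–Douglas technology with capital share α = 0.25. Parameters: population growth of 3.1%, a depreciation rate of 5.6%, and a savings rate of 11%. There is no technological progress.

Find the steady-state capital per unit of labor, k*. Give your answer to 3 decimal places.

Steady state requires s·f(k) = (n + δ)·k, i.e. s·k^α = (n + δ)·k.
Dividing both sides by k: k^(1−α) = s / (n + δ).
k^0.75 = 0.11 / (0.031 + 0.056) = 0.11 / 0.087 = 1.2644
k* = 1.2644^(1/0.75) ≈ 1.3672

k* = 1.367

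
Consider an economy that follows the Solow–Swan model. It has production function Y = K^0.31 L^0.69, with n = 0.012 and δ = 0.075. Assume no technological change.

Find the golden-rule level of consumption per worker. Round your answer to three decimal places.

At the golden rule, f'(k) = n + δ, so α·k^(α−1) = n + δ and k_gold = (α/(n + δ))^(1/(1−α)).
k_gold = (0.31/0.087)^(1/0.69) = 3.5632^1.4493 ≈ 6.3064
c_gold = f(k_gold) − (n + δ)·k_gold = 1.7698 − 0.087×6.3064 ≈ 1.2211

c_gold ≈ 1.221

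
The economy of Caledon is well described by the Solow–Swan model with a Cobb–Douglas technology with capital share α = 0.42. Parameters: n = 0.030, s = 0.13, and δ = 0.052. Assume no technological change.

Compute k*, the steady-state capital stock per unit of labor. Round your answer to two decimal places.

k* = 2.21

At the steady state, Δk = 0, so s·k^α = (n + δ)·k.
Dividing both sides by k: k^(1−α) = s / (n + δ).
k^0.58 = 0.13 / (0.030 + 0.052) = 0.13 / 0.082 = 1.5854
k* = 1.5854^(1/0.58) ≈ 2.2134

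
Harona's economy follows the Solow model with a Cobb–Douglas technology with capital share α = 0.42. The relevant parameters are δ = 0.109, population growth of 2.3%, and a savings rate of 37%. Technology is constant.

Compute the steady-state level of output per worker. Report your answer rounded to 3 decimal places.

In steady state, investment equals break-even investment: s·k^α = (n + δ)·k.
Rearranging, k^(1−α) = s / (n + δ).
k^0.58 = 0.37 / (0.023 + 0.109) = 0.37 / 0.132 = 2.8030
k* = 2.8030^(1/0.58) ≈ 5.9124
y* = (k*)^α = 5.9124^0.42 ≈ 2.1093

y* ≈ 2.109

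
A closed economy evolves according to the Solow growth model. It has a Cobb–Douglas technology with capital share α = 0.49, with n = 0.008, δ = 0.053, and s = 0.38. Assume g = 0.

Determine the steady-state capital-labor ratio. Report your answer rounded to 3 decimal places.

In steady state, investment equals break-even investment: s·k^α = (n + δ)·k.
Dividing both sides by k: k^(1−α) = s / (n + δ).
k^0.51 = 0.38 / (0.008 + 0.053) = 0.38 / 0.061 = 6.2295
k* = 6.2295^(1/0.51) ≈ 36.1203

k* ≈ 36.120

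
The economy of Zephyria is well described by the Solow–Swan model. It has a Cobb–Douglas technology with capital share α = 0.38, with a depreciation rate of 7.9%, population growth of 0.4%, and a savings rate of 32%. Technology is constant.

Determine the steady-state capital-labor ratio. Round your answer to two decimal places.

Steady state requires s·f(k) = (n + δ)·k, i.e. s·k^α = (n + δ)·k.
Dividing both sides by k: k^(1−α) = s / (n + δ).
k^0.62 = 0.32 / (0.004 + 0.079) = 0.32 / 0.083 = 3.8554
k* = 3.8554^(1/0.62) ≈ 8.8160

k* ≈ 8.82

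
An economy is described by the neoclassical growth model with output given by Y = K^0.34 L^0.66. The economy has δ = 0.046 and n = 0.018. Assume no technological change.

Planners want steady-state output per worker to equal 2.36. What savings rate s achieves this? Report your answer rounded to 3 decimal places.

Steady state requires s·f(k) = (n + δ)·k, i.e. s·k^α = (n + δ)·k.
Since y* = [s/(n + δ)]^(α/(1−α)), we have s/(n + δ) = (y*)^((1−α)/α) = 2.36^1.9412 = 5.2954.
Therefore s = 5.2954 × (n + δ) = 5.2954 × 0.064 = 0.3389.

s ≈ 0.339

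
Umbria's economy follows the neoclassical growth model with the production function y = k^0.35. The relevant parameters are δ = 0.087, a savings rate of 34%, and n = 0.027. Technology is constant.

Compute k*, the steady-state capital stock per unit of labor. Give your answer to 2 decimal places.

k* = 5.37

In steady state, investment equals break-even investment: s·k^α = (n + δ)·k.
Dividing both sides by k: k^(1−α) = s / (n + δ).
k^0.65 = 0.34 / (0.027 + 0.087) = 0.34 / 0.114 = 2.9825
k* = 2.9825^(1/0.65) ≈ 5.3718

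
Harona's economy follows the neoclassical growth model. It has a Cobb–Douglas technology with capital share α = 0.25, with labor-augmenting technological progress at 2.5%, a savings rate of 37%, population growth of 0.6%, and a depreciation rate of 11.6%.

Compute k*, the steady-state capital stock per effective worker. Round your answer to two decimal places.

In steady state, investment equals break-even investment: s·k^α = (n + g + δ)·k.
Rearranging, k^(1−α) = s / (n + g + δ).
k^0.75 = 0.37 / (0.006 + 0.025 + 0.116) = 0.37 / 0.147 = 2.5170
k* = 2.5170^(1/0.75) ≈ 3.4238

k* ≈ 3.42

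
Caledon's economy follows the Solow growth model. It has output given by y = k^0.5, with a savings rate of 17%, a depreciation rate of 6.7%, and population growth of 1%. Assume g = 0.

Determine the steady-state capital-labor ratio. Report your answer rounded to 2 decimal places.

k* = 4.87

In steady state, investment equals break-even investment: s·k^α = (n + δ)·k.
Dividing both sides by k: k^(1−α) = s / (n + δ).
k^0.5 = 0.17 / (0.010 + 0.067) = 0.17 / 0.077 = 2.2078
k* = 2.2078^(1/0.5) ≈ 4.8744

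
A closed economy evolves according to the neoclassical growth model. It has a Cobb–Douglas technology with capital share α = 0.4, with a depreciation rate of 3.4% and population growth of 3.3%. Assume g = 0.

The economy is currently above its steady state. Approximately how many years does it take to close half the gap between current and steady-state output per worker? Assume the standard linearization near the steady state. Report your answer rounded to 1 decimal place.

Near the steady state the convergence rate is λ = (1 − α)(n + δ).
λ = (1 − 0.4) × 0.067 = 0.6 × 0.067 = 0.0402
Half-life = ln 2 / λ = 0.6931 / 0.0402 ≈ 17.24 years

about 17.2 years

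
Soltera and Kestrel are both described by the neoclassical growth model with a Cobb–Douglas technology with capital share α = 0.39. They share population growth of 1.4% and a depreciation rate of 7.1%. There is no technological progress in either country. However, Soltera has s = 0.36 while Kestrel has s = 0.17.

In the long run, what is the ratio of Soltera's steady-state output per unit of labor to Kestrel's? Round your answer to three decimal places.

Steady-state y* = [s/(n + δ)]^(α/(1−α)), so the ratio is [ (s_S/(n + δ)_S) / (s_K/(n + δ)_K) ]^0.6393.
s_S/(n + δ)_S = 0.36/0.085 = 4.2353; s_K/(n + δ)_K = 0.17/0.085 = 2.0000.
Ratio = (4.2353/2.0000)^0.6393 = 2.1177^0.6393 ≈ 1.6156

y*_S / y*_K ≈ 1.616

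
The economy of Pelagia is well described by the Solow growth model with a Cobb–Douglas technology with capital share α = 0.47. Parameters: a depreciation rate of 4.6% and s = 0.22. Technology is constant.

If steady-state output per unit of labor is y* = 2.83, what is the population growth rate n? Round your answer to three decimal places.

At the steady state, Δk = 0, so s·k^α = (n + δ)·k.
Since y* = [s/(n + δ)]^(α/(1−α)), we have s/(n + δ) = (y*)^((1−α)/α) = 2.83^1.1277 = 3.2321.
Therefore n + δ = s / 3.2321 = 0.22 / 3.2321 = 0.0681, so n = 0.0681 − 0.046 = 0.0221.

n ≈ 0.022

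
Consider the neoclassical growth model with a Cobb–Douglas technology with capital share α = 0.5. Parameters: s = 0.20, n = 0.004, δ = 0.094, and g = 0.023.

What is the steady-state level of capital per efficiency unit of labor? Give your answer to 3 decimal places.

At the steady state, Δk = 0, so s·k^α = (n + g + δ)·k.
Rearranging, k^(1−α) = s / (n + g + δ).
k^0.5 = 0.20 / (0.004 + 0.023 + 0.094) = 0.20 / 0.121 = 1.6529
k* = 1.6529^(1/0.5) ≈ 2.7321

k* ≈ 2.732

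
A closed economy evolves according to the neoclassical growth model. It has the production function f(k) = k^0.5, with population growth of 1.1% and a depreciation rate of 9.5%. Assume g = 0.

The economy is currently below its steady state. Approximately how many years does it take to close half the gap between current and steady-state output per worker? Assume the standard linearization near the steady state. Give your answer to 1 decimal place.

t_½ ≈ 13.1 years

Near the steady state the convergence rate is λ = (1 − α)(n + δ).
λ = (1 − 0.5) × 0.106 = 0.5 × 0.106 = 0.0530
Half-life = ln 2 / λ = 0.6931 / 0.0530 ≈ 13.08 years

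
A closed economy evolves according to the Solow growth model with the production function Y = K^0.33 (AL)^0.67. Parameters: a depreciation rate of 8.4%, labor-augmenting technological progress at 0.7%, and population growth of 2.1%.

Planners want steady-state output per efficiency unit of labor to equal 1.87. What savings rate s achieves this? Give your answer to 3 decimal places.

At the steady state, Δk = 0, so s·k^α = (n + g + δ)·k.
Since y* = [s/(n + g + δ)]^(α/(1−α)), we have s/(n + g + δ) = (y*)^((1−α)/α) = 1.87^2.0303 = 3.5639.
Therefore s = 3.5639 × (n + g + δ) = 3.5639 × 0.112 = 0.3992.

s ≈ 0.399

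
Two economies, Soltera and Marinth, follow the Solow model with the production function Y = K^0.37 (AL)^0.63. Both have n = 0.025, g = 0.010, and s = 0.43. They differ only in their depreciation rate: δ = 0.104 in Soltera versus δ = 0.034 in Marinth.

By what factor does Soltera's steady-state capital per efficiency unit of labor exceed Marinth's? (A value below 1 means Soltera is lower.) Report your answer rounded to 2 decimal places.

Steady-state k* = [s/(n + g + δ)]^(1/(1−α)), so the ratio is [ (s_S/(n + g + δ)_S) / (s_M/(n + g + δ)_M) ]^1.5873.
s_S/(n + g + δ)_S = 0.43/0.139 = 3.0935; s_M/(n + g + δ)_M = 0.43/0.069 = 6.2319.
Ratio = (3.0935/6.2319)^1.5873 = 0.4964^1.5873 ≈ 0.3290

ratio ≈ 0.33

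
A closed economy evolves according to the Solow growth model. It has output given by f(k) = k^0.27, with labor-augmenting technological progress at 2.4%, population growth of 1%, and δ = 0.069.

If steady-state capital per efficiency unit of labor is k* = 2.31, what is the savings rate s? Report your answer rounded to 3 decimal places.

At the steady state, Δk = 0, so s·k^α = (n + g + δ)·k.
So s / (n + g + δ) = (k*)^(1−α) = 2.31^0.73 = 1.8426.
Therefore s = 1.8426 × (n + g + δ) = 1.8426 × 0.103 = 0.1898.

s ≈ 0.190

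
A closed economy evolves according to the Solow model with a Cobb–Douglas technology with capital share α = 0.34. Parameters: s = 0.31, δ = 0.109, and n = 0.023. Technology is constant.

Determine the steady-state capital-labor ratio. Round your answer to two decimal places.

k* ≈ 3.65

In steady state, investment equals break-even investment: s·k^α = (n + δ)·k.
Rearranging, k^(1−α) = s / (n + δ).
k^0.66 = 0.31 / (0.023 + 0.109) = 0.31 / 0.132 = 2.3485
k* = 2.3485^(1/0.66) ≈ 3.6459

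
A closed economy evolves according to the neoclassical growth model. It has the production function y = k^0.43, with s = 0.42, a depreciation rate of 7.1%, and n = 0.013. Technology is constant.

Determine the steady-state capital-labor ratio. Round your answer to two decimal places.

Steady state requires s·f(k) = (n + δ)·k, i.e. s·k^α = (n + δ)·k.
Dividing both sides by k: k^(1−α) = s / (n + δ).
k^0.57 = 0.42 / (0.013 + 0.071) = 0.42 / 0.084 = 5.0000
k* = 5.0000^(1/0.57) ≈ 16.8369

k* = 16.84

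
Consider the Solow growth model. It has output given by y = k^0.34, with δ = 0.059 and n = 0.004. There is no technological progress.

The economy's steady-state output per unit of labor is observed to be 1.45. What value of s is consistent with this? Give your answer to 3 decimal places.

s ≈ 0.130

At the steady state, Δk = 0, so s·k^α = (n + δ)·k.
Since y* = [s/(n + δ)]^(α/(1−α)), we have s/(n + δ) = (y*)^((1−α)/α) = 1.45^1.9412 = 2.0571.
Therefore s = 2.0571 × (n + δ) = 2.0571 × 0.063 = 0.1296.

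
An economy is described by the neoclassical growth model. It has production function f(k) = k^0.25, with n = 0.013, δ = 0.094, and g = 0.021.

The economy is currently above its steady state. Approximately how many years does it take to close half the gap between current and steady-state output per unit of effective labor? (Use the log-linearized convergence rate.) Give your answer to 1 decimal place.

Near the steady state the convergence rate is λ = (1 − α)(n + g + δ).
λ = (1 − 0.25) × 0.128 = 0.75 × 0.128 = 0.0960
Half-life = ln 2 / λ = 0.6931 / 0.0960 ≈ 7.22 years

about 7.2 years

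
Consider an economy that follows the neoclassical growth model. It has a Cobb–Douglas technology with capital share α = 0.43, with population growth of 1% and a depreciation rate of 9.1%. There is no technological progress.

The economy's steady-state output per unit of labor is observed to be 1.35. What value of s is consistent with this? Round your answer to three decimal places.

s ≈ 0.150

Steady state requires s·f(k) = (n + δ)·k, i.e. s·k^α = (n + δ)·k.
Since y* = [s/(n + δ)]^(α/(1−α)), we have s/(n + δ) = (y*)^((1−α)/α) = 1.35^1.3256 = 1.4886.
Therefore s = 1.4886 × (n + δ) = 1.4886 × 0.101 = 0.1503.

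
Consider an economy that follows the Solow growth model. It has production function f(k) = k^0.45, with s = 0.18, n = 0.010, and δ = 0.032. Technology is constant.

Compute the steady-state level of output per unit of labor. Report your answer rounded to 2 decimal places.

y* = 3.29

At the steady state, Δk = 0, so s·k^α = (n + δ)·k.
Rearranging, k^(1−α) = s / (n + δ).
k^0.55 = 0.18 / (0.010 + 0.032) = 0.18 / 0.042 = 4.2857
k* = 4.2857^(1/0.55) ≈ 14.0971
y* = (k*)^α = 14.0971^0.45 ≈ 3.2893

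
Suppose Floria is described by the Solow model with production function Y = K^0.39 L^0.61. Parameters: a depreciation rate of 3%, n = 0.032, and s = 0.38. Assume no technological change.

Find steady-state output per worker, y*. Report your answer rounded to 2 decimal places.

y* = 3.19

In steady state, investment equals break-even investment: s·k^α = (n + δ)·k.
Dividing both sides by k: k^(1−α) = s / (n + δ).
k^0.61 = 0.38 / (0.032 + 0.030) = 0.38 / 0.062 = 6.1290
k* = 6.1290^(1/0.61) ≈ 19.5345
y* = (k*)^α = 19.5345^0.39 ≈ 3.1872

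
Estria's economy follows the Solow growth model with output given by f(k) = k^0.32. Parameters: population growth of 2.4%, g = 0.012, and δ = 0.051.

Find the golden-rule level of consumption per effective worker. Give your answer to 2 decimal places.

c_gold ≈ 1.26

At the golden rule, f'(k) = n + g + δ, so α·k^(α−1) = n + g + δ and k_gold = (α/(n + g + δ))^(1/(1−α)).
k_gold = (0.32/0.087)^(1/0.68) = 3.6782^1.4706 ≈ 6.7893
c_gold = f(k_gold) − (n + g + δ)·k_gold = 1.8458 − 0.087×6.7893 ≈ 1.2551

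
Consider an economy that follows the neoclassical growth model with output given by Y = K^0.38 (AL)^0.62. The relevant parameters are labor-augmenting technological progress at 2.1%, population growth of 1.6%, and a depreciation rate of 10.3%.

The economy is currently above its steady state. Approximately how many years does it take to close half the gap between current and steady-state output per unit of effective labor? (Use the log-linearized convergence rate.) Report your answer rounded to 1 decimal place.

t_½ ≈ 8.0 years

Near the steady state the convergence rate is λ = (1 − α)(n + g + δ).
λ = (1 − 0.38) × 0.140 = 0.62 × 0.140 = 0.0868
Half-life = ln 2 / λ = 0.6931 / 0.0868 ≈ 7.99 years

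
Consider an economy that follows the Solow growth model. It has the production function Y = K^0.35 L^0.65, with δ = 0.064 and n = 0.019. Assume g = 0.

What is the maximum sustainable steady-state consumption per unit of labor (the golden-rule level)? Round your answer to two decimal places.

c_gold ≈ 1.41

At the golden rule, f'(k) = n + δ, so α·k^(α−1) = n + δ and k_gold = (α/(n + δ))^(1/(1−α)).
k_gold = (0.35/0.083)^(1/0.65) = 4.2169^1.5385 ≈ 9.1528
c_gold = f(k_gold) − (n + δ)·k_gold = 2.1704 − 0.083×9.1528 ≈ 1.4107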